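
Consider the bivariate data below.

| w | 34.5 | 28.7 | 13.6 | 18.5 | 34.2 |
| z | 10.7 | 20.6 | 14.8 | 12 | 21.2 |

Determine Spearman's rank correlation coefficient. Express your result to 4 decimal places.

-0.1000

Rank w: 5, 3, 1, 2, 4
Rank z: 1, 4, 3, 2, 5
d = rank(w) − rank(z): 4, -1, -2, 0, -1; Σd² = 22
ρ = 1 − 6Σd² / [n(n²−1)] = 1 − 6×22 / (5×24) = 1 − 132/120 ≈ -0.1000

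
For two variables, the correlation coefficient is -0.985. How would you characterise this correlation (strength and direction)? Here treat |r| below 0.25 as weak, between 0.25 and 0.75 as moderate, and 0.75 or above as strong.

r = -0.985 < 0 so the relationship is negative.
|r| = 0.985, which falls in the strong range.

strong negative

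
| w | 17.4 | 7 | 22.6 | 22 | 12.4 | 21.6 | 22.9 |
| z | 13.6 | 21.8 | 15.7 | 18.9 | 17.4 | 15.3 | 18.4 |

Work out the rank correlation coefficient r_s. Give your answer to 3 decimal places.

Rank w: 3, 1, 6, 5, 2, 4, 7
Rank z: 1, 7, 3, 6, 4, 2, 5
d = rank(w) − rank(z): 2, -6, 3, -1, -2, 2, 2; Σd² = 62
ρ = 1 − 6Σd² / [n(n²−1)] = 1 − 6×62 / (7×48) = 1 − 372/336 ≈ -0.107

-0.107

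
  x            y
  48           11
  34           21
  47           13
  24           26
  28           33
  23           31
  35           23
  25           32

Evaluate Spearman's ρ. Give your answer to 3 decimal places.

-0.762

Rank x: 8, 5, 7, 2, 4, 1, 6, 3
Rank y: 1, 3, 2, 5, 8, 6, 4, 7
d = rank(x) − rank(y): 7, 2, 5, -3, -4, -5, 2, -4; Σd² = 148
ρ = 1 − 6Σd² / [n(n²−1)] = 1 − 6×148 / (8×63) = 1 − 888/504 ≈ -0.762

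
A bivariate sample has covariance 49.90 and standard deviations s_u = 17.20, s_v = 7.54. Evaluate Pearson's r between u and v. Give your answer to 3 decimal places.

r = Cov(u,v) / (s_u · s_v) = 49.90 / (17.20 × 7.54)
  = 49.90 / 129.6880 ≈ 0.385

0.385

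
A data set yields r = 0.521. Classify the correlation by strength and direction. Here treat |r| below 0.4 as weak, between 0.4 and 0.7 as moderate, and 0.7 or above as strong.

moderate positive

r = 0.521 > 0 so the relationship is positive.
|r| = 0.521, which falls in the moderate range.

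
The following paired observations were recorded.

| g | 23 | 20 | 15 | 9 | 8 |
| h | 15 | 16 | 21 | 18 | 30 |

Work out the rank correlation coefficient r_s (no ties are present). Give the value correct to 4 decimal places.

-0.9000

Rank g: 5, 4, 3, 2, 1
Rank h: 1, 2, 4, 3, 5
d = rank(g) − rank(h): 4, 2, -1, -1, -4; Σd² = 38
ρ = 1 − 6Σd² / [n(n²−1)] = 1 − 6×38 / (5×24) = 1 − 228/120 ≈ -0.9000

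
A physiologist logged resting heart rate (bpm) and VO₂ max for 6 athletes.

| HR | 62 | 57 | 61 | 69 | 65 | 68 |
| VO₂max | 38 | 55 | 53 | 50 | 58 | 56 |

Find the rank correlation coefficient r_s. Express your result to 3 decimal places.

Rank HR: 3, 1, 2, 6, 4, 5
Rank VO₂max: 1, 4, 3, 2, 6, 5
d = rank(HR) − rank(VO₂max): 2, -3, -1, 4, -2, 0; Σd² = 34
ρ = 1 − 6Σd² / [n(n²−1)] = 1 − 6×34 / (6×35) = 1 − 204/210 ≈ 0.029

0.029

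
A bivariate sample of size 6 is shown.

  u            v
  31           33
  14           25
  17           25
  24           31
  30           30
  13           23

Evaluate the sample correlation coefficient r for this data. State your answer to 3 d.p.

0.939

n = 6, Σu = 129, Σv = 167, Σu² = 3091, Σv² = 4729, Σuv = 3741
nΣuv − ΣuΣv = 22446 − 21543 = 903
nΣu² − (Σu)² = 18546 − 16641 = 1905; nΣv² − (Σv)² = 28374 − 27889 = 485
r = 903 / √(1905 × 485) = 903 / 961.2102 ≈ 0.939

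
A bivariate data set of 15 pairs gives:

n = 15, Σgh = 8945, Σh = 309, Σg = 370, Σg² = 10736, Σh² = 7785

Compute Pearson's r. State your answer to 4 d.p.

0.8753

r = (nΣgh − ΣgΣh) / √[(nΣg² − (Σg)²)(nΣh² − (Σh)²)]
Numerator: 15×8945 − 370×309 = 19845
Denominator: √[(161040 − 136900)(116775 − 95481)] = √[24140 × 21294] = 22672.3876
r = 19845 / 22672.3876 ≈ 0.8753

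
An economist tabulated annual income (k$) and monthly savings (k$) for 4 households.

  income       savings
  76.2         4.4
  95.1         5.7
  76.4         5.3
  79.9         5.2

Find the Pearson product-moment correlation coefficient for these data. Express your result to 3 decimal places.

n = 4, Σx = 327.6, Σy = 20.6, Σx² = 27071.42, Σy² = 106.98, Σxy = 1697.75
nΣxy − ΣxΣy = 6791 − 6748.56 = 42.44
nΣx² − (Σx)² = 108285.68 − 107321.76 = 963.92; nΣy² − (Σy)² = 427.92 − 424.36 = 3.56
r = 42.44 / √(963.92 × 3.56) = 42.44 / 58.5795 ≈ 0.724

0.724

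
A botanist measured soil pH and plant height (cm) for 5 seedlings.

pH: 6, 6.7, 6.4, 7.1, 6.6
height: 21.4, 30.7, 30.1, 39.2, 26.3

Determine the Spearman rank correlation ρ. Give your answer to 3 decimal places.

0.900

Rank pH: 1, 4, 2, 5, 3
Rank height: 1, 4, 3, 5, 2
d = rank(pH) − rank(height): 0, 0, -1, 0, 1; Σd² = 2
ρ = 1 − 6Σd² / [n(n²−1)] = 1 − 6×2 / (5×24) = 1 − 12/120 ≈ 0.900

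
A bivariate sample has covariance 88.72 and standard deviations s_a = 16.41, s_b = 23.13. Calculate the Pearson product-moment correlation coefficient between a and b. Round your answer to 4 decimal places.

0.2337

r = Cov(a,b) / (s_a · s_b) = 88.72 / (16.41 × 23.13)
  = 88.72 / 379.5633 ≈ 0.2337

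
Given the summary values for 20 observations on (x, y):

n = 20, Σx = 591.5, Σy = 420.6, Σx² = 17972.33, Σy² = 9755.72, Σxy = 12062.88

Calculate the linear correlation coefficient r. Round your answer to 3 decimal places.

-0.570

r = (nΣxy − ΣxΣy) / √[(nΣx² − (Σx)²)(nΣy² − (Σy)²)]
Numerator: 20×12062.88 − 591.5×420.6 = -7527.3
Denominator: √[(359446.6 − 349872.25)(195114.4 − 176904.36)] = √[9574.35 × 18210.04] = 13204.1394
r = -7527.3 / 13204.1394 ≈ -0.570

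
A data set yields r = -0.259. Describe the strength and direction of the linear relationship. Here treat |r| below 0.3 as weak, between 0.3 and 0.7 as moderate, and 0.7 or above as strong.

weak negative

r = -0.259 < 0 so the relationship is negative.
|r| = 0.259, which falls in the weak range.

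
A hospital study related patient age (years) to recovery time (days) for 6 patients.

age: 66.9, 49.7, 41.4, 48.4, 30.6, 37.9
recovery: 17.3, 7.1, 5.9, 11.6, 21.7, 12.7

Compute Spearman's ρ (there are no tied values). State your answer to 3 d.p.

-0.257

Rank age: 6, 5, 3, 4, 1, 2
Rank recovery: 5, 2, 1, 3, 6, 4
d = rank(age) − rank(recovery): 1, 3, 2, 1, -5, -2; Σd² = 44
ρ = 1 − 6Σd² / [n(n²−1)] = 1 − 6×44 / (6×35) = 1 − 264/210 ≈ -0.257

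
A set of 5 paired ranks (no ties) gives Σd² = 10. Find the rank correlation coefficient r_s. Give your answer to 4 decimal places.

ρ = 1 − 6Σd² / [n(n²−1)] = 1 − 6×10 / (5×24)
  = 1 − 60/120 = 1 − 0.50000 ≈ 0.5000

0.5000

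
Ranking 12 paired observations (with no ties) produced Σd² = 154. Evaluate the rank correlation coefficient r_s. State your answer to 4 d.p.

0.4615

ρ = 1 − 6Σd² / [n(n²−1)] = 1 − 6×154 / (12×143)
  = 1 − 924/1716 = 1 − 0.53846 ≈ 0.4615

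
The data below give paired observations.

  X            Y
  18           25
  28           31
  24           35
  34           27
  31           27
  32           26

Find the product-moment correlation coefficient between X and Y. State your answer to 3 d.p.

n = 6, ΣX = 167, ΣY = 171, ΣX² = 4825, ΣY² = 4945, ΣXY = 4745
nΣXY − ΣXΣY = 28470 − 28557 = -87
nΣX² − (ΣX)² = 28950 − 27889 = 1061; nΣY² − (ΣY)² = 29670 − 29241 = 429
r = -87 / √(1061 × 429) = -87 / 674.6621 ≈ -0.129

-0.129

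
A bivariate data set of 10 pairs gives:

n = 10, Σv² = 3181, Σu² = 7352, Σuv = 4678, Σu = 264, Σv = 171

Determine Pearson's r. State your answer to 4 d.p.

0.5220

r = (nΣuv − ΣuΣv) / √[(nΣu² − (Σu)²)(nΣv² − (Σv)²)]
Numerator: 10×4678 − 264×171 = 1636
Denominator: √[(73520 − 69696)(31810 − 29241)] = √[3824 × 2569] = 3134.3031
r = 1636 / 3134.3031 ≈ 0.5220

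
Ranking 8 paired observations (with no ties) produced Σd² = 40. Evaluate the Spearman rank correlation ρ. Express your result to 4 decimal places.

ρ = 1 − 6Σd² / [n(n²−1)] = 1 − 6×40 / (8×63)
  = 1 − 240/504 = 1 − 0.47619 ≈ 0.5238

0.5238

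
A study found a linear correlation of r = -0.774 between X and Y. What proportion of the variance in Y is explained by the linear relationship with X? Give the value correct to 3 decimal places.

0.599

r² = (-0.774)² = 0.599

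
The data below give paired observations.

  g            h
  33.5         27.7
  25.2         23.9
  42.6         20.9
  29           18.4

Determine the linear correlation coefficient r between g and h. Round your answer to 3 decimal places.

n = 4, Σg = 130.3, Σh = 90.9, Σg² = 4413.05, Σh² = 2113.87, Σgh = 2954.17
nΣgh − ΣgΣh = 11816.68 − 11844.27 = -27.59
nΣg² − (Σg)² = 17652.2 − 16978.09 = 674.11; nΣh² − (Σh)² = 8455.48 − 8262.81 = 192.67
r = -27.59 / √(674.11 × 192.67) = -27.59 / 360.3898 ≈ -0.077

-0.077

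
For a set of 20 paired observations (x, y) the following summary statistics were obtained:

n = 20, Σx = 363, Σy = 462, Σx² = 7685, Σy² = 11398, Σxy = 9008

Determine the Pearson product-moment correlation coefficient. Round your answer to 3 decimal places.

r = (nΣxy − ΣxΣy) / √[(nΣx² − (Σx)²)(nΣy² − (Σy)²)]
Numerator: 20×9008 − 363×462 = 12454
Denominator: √[(153700 − 131769)(227960 − 213444)] = √[21931 × 14516] = 17842.3764
r = 12454 / 17842.3764 ≈ 0.698

0.698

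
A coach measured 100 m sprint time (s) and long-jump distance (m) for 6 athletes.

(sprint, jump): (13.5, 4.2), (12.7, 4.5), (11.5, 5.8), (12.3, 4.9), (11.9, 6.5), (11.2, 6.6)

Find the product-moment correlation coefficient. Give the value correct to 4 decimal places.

-0.8938

n = 6, Σx = 73.1, Σy = 32.5, Σx² = 894.13, Σy² = 181.35, Σxy = 392.09
nΣxy − ΣxΣy = 2352.54 − 2375.75 = -23.21
nΣx² − (Σx)² = 5364.78 − 5343.61 = 21.17; nΣy² − (Σy)² = 1088.1 − 1056.25 = 31.85
r = -23.21 / √(21.17 × 31.85) = -23.21 / 25.9666 ≈ -0.8938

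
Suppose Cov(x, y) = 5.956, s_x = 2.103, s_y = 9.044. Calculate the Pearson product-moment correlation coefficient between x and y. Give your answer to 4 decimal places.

0.3132

r = Cov(x,y) / (s_x · s_y) = 5.956 / (2.103 × 9.044)
  = 5.956 / 19.0195 ≈ 0.3132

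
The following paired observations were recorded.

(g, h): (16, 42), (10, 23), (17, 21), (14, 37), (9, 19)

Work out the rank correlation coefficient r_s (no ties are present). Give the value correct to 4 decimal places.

0.4000

Rank g: 4, 2, 5, 3, 1
Rank h: 5, 3, 2, 4, 1
d = rank(g) − rank(h): -1, -1, 3, -1, 0; Σd² = 12
ρ = 1 − 6Σd² / [n(n²−1)] = 1 − 6×12 / (5×24) = 1 − 72/120 ≈ 0.4000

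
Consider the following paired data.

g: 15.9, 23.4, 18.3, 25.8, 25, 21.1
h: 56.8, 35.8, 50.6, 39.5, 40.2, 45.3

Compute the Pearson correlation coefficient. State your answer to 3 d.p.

n = 6, Σg = 129.5, Σh = 268.2, Σg² = 2871.11, Σh² = 12296.62, Σgh = 5646.75
nΣgh − ΣgΣh = 33880.5 − 34731.9 = -851.4
nΣg² − (Σg)² = 17226.66 − 16770.25 = 456.41; nΣh² − (Σh)² = 73779.72 − 71931.24 = 1848.48
r = -851.4 / √(456.41 × 1848.48) = -851.4 / 918.5123 ≈ -0.927

-0.927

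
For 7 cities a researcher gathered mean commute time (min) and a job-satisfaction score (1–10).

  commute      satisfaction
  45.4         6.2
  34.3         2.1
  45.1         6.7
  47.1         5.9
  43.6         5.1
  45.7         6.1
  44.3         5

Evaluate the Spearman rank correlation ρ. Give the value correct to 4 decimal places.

0.6071

Rank commute: 5, 1, 4, 7, 2, 6, 3
Rank satisfaction: 6, 1, 7, 4, 3, 5, 2
d = rank(commute) − rank(satisfaction): -1, 0, -3, 3, -1, 1, 1; Σd² = 22
ρ = 1 − 6Σd² / [n(n²−1)] = 1 − 6×22 / (7×48) = 1 − 132/336 ≈ 0.6071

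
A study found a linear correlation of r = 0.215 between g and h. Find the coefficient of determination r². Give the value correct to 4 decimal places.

0.0462

r² = (0.215)² = 0.0462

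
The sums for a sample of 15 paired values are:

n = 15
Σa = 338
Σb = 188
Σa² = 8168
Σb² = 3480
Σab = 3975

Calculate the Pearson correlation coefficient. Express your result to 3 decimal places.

-0.332

r = (nΣab − ΣaΣb) / √[(nΣa² − (Σa)²)(nΣb² − (Σb)²)]
Numerator: 15×3975 − 338×188 = -3919
Denominator: √[(122520 − 114244)(52200 − 35344)] = √[8276 × 16856] = 11811.0226
r = -3919 / 11811.0226 ≈ -0.332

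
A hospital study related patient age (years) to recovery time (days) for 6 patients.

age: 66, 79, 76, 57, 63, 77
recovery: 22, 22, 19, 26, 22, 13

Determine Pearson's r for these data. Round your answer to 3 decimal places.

n = 6, Σx = 418, Σy = 124, Σx² = 29520, Σy² = 2658, Σxy = 8503
nΣxy − ΣxΣy = 51018 − 51832 = -814
nΣx² − (Σx)² = 177120 − 174724 = 2396; nΣy² − (Σy)² = 15948 − 15376 = 572
r = -814 / √(2396 × 572) = -814 / 1170.6887 ≈ -0.695

-0.695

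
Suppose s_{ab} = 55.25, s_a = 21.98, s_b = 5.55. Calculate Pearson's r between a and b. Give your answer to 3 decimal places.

0.453

r = Cov(a,b) / (s_a · s_b) = 55.25 / (21.98 × 5.55)
  = 55.25 / 121.9890 ≈ 0.453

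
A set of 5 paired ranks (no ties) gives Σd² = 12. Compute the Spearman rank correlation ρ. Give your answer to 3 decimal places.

0.400

ρ = 1 − 6Σd² / [n(n²−1)] = 1 − 6×12 / (5×24)
  = 1 − 72/120 = 1 − 0.6000 ≈ 0.400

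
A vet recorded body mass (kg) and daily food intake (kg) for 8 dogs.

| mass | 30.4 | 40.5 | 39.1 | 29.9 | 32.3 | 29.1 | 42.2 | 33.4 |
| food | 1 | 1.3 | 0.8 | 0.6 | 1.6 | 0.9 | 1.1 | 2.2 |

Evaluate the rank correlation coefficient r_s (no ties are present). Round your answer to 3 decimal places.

Rank mass: 3, 7, 6, 2, 4, 1, 8, 5
Rank food: 4, 6, 2, 1, 7, 3, 5, 8
d = rank(mass) − rank(food): -1, 1, 4, 1, -3, -2, 3, -3; Σd² = 50
ρ = 1 − 6Σd² / [n(n²−1)] = 1 − 6×50 / (8×63) = 1 − 300/504 ≈ 0.405

0.405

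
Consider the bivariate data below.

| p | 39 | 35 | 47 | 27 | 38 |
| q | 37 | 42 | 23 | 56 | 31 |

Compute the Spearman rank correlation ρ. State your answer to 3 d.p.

-0.900

Rank p: 4, 2, 5, 1, 3
Rank q: 3, 4, 1, 5, 2
d = rank(p) − rank(q): 1, -2, 4, -4, 1; Σd² = 38
ρ = 1 − 6Σd² / [n(n²−1)] = 1 − 6×38 / (5×24) = 1 − 228/120 ≈ -0.900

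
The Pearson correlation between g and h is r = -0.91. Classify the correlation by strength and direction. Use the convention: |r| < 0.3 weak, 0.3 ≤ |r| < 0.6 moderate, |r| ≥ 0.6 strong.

r = -0.91 < 0 so the relationship is negative.
|r| = 0.91, which falls in the strong range.

strong negative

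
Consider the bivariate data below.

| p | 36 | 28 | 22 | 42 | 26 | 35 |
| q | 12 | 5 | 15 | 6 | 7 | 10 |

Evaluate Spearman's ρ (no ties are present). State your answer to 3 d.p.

-0.314

Rank p: 5, 3, 1, 6, 2, 4
Rank q: 5, 1, 6, 2, 3, 4
d = rank(p) − rank(q): 0, 2, -5, 4, -1, 0; Σd² = 46
ρ = 1 − 6Σd² / [n(n²−1)] = 1 − 6×46 / (6×35) = 1 − 276/210 ≈ -0.314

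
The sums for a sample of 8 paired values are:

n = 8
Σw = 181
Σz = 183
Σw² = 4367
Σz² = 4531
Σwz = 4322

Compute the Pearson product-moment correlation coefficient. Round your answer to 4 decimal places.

0.5931

r = (nΣwz − ΣwΣz) / √[(nΣw² − (Σw)²)(nΣz² − (Σz)²)]
Numerator: 8×4322 − 181×183 = 1453
Denominator: √[(34936 − 32761)(36248 − 33489)] = √[2175 × 2759] = 2449.6581
r = 1453 / 2449.6581 ≈ 0.5931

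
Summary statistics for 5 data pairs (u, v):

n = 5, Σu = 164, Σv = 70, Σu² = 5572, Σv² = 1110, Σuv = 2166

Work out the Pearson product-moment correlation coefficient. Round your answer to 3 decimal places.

r = (nΣuv − ΣuΣv) / √[(nΣu² − (Σu)²)(nΣv² − (Σv)²)]
Numerator: 5×2166 − 164×70 = -650
Denominator: √[(27860 − 26896)(5550 − 4900)] = √[964 × 650] = 791.5807
r = -650 / 791.5807 ≈ -0.821

-0.821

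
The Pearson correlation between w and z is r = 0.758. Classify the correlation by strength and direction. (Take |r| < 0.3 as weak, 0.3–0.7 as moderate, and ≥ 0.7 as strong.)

r = 0.758 > 0 so the relationship is positive.
|r| = 0.758, which falls in the strong range.

strong positive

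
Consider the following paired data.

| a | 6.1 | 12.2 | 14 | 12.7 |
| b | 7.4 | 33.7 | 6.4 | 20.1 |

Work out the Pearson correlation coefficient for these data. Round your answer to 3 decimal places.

n = 4, Σa = 45, Σb = 67.6, Σa² = 543.34, Σb² = 1635.42, Σab = 801.15
nΣab − ΣaΣb = 3204.6 − 3042 = 162.6
nΣa² − (Σa)² = 2173.36 − 2025 = 148.36; nΣb² − (Σb)² = 6541.68 − 4569.76 = 1971.92
r = 162.6 / √(148.36 × 1971.92) = 162.6 / 540.8827 ≈ 0.301

0.301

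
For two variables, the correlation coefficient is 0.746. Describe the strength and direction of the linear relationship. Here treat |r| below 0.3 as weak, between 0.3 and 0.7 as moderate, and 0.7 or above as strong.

r = 0.746 > 0 so the relationship is positive.
|r| = 0.746, which falls in the strong range.

strong positive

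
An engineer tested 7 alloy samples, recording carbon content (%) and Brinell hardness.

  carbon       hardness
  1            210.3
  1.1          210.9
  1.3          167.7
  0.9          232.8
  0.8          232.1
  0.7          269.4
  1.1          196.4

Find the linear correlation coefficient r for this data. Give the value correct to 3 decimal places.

n = 7, Σx = 6.9, Σy = 1519.6, Σx² = 7.05, Σy² = 336043.76, Σxy = 1460.12
nΣxy − ΣxΣy = 10220.84 − 10485.24 = -264.4
nΣx² − (Σx)² = 49.35 − 47.61 = 1.74; nΣy² − (Σy)² = 2352306.32 − 2309184.16 = 43122.16
r = -264.4 / √(1.74 × 43122.16) = -264.4 / 273.9207 ≈ -0.965

-0.965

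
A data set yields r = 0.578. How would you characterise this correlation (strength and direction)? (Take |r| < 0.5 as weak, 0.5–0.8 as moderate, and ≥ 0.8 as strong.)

moderate positive

r = 0.578 > 0 so the relationship is positive.
|r| = 0.578, which falls in the moderate range.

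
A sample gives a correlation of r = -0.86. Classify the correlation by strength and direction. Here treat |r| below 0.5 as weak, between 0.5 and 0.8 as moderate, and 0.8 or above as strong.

r = -0.86 < 0 so the relationship is negative.
|r| = 0.86, which falls in the strong range.

strong negative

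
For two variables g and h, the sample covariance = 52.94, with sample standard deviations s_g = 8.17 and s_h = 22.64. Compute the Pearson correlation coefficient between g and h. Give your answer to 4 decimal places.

r = Cov(g,h) / (s_g · s_h) = 52.94 / (8.17 × 22.64)
  = 52.94 / 184.9688 ≈ 0.2862

0.2862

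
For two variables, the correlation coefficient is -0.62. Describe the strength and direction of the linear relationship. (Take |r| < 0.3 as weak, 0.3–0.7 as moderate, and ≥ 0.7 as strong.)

moderate negative

r = -0.62 < 0 so the relationship is negative.
|r| = 0.62, which falls in the moderate range.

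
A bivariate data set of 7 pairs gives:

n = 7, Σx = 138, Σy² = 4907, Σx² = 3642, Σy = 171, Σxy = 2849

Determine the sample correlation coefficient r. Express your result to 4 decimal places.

r = (nΣxy − ΣxΣy) / √[(nΣx² − (Σx)²)(nΣy² − (Σy)²)]
Numerator: 7×2849 − 138×171 = -3655
Denominator: √[(25494 − 19044)(34349 − 29241)] = √[6450 × 5108] = 5739.9129
r = -3655 / 5739.9129 ≈ -0.6368

-0.6368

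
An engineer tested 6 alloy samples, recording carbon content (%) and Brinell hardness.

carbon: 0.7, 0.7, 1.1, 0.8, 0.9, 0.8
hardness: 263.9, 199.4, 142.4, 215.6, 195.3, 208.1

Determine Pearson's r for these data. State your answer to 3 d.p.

n = 6, Σx = 5, Σy = 1224.7, Σx² = 4.28, Σy² = 257612.39, Σxy = 995.68
nΣxy − ΣxΣy = 5974.08 − 6123.5 = -149.42
nΣx² − (Σx)² = 25.68 − 25 = 0.68; nΣy² − (Σy)² = 1545674.34 − 1499890.09 = 45784.25
r = -149.42 / √(0.68 × 45784.25) = -149.42 / 176.4463 ≈ -0.847

-0.847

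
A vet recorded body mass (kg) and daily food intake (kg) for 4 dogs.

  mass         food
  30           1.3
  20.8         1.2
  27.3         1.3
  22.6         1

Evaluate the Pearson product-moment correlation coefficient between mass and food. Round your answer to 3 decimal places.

0.675

n = 4, Σx = 100.7, Σy = 4.8, Σx² = 2588.69, Σy² = 5.82, Σxy = 122.05
nΣxy − ΣxΣy = 488.2 − 483.36 = 4.84
nΣx² − (Σx)² = 10354.76 − 10140.49 = 214.27; nΣy² − (Σy)² = 23.28 − 23.04 = 0.24
r = 4.84 / √(214.27 × 0.24) = 4.84 / 7.1711 ≈ 0.675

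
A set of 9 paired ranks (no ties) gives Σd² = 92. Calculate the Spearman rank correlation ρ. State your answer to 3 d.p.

ρ = 1 − 6Σd² / [n(n²−1)] = 1 − 6×92 / (9×80)
  = 1 − 552/720 = 1 − 0.7667 ≈ 0.233

0.233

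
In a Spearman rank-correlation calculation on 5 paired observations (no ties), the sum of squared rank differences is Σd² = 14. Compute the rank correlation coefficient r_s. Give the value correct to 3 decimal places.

ρ = 1 − 6Σd² / [n(n²−1)] = 1 − 6×14 / (5×24)
  = 1 − 84/120 = 1 − 0.7000 ≈ 0.300

0.300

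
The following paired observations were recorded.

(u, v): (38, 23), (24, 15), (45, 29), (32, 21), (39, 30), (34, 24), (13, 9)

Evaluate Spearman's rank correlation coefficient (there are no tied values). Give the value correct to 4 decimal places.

0.9286

Rank u: 5, 2, 7, 3, 6, 4, 1
Rank v: 4, 2, 6, 3, 7, 5, 1
d = rank(u) − rank(v): 1, 0, 1, 0, -1, -1, 0; Σd² = 4
ρ = 1 − 6Σd² / [n(n²−1)] = 1 − 6×4 / (7×48) = 1 − 24/336 ≈ 0.9286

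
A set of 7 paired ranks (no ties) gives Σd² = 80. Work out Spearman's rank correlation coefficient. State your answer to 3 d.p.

ρ = 1 − 6Σd² / [n(n²−1)] = 1 − 6×80 / (7×48)
  = 1 − 480/336 = 1 − 1.4286 ≈ -0.429

-0.429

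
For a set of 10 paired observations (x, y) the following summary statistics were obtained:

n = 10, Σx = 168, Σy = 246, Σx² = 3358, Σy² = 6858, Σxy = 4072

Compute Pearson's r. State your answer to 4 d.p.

-0.0925

r = (nΣxy − ΣxΣy) / √[(nΣx² − (Σx)²)(nΣy² − (Σy)²)]
Numerator: 10×4072 − 168×246 = -608
Denominator: √[(33580 − 28224)(68580 − 60516)] = √[5356 × 8064] = 6571.9696
r = -608 / 6571.9696 ≈ -0.0925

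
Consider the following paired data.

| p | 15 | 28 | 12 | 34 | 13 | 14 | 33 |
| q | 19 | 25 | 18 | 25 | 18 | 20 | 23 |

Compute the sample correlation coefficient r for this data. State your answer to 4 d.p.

0.9311

n = 7, Σp = 149, Σq = 148, Σp² = 3763, Σq² = 3188, Σpq = 3324
nΣpq − ΣpΣq = 23268 − 22052 = 1216
nΣp² − (Σp)² = 26341 − 22201 = 4140; nΣq² − (Σq)² = 22316 − 21904 = 412
r = 1216 / √(4140 × 412) = 1216 / 1306.0168 ≈ 0.9311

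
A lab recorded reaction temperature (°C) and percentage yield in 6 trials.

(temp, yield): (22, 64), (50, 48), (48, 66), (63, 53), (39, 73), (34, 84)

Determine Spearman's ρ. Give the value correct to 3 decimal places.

-0.600

Rank temp: 1, 5, 4, 6, 3, 2
Rank yield: 3, 1, 4, 2, 5, 6
d = rank(temp) − rank(yield): -2, 4, 0, 4, -2, -4; Σd² = 56
ρ = 1 − 6Σd² / [n(n²−1)] = 1 − 6×56 / (6×35) = 1 − 336/210 ≈ -0.600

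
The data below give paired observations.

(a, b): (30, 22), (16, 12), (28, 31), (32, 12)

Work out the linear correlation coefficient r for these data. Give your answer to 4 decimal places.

0.3221

n = 4, Σa = 106, Σb = 77, Σa² = 2964, Σb² = 1733, Σab = 2104
nΣab − ΣaΣb = 8416 − 8162 = 254
nΣa² − (Σa)² = 11856 − 11236 = 620; nΣb² − (Σb)² = 6932 − 5929 = 1003
r = 254 / √(620 × 1003) = 254 / 788.5810 ≈ 0.3221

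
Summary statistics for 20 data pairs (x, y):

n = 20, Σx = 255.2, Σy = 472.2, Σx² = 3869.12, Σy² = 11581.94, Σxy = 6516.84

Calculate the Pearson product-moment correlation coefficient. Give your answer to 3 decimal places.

0.954

r = (nΣxy − ΣxΣy) / √[(nΣx² − (Σx)²)(nΣy² − (Σy)²)]
Numerator: 20×6516.84 − 255.2×472.2 = 9831.36
Denominator: √[(77382.4 − 65127.04)(231638.8 − 222972.84)] = √[12255.36 × 8665.96] = 10305.5548
r = 9831.36 / 10305.5548 ≈ 0.954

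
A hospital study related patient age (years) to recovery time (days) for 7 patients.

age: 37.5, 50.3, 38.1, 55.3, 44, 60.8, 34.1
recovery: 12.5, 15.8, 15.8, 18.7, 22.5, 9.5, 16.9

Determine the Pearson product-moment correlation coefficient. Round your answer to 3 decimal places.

n = 7, Σx = 320.1, Σy = 111.7, Σx² = 15241.49, Σy² = 1887.33, Σxy = 5043.47
nΣxy − ΣxΣy = 35304.29 − 35755.17 = -450.88
nΣx² − (Σx)² = 106690.43 − 102464.01 = 4226.42; nΣy² − (Σy)² = 13211.31 − 12476.89 = 734.42
r = -450.88 / √(4226.42 × 734.42) = -450.88 / 1761.8080 ≈ -0.256

-0.256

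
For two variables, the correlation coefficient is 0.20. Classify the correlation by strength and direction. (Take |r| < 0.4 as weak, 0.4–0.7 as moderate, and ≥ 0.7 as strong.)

r = 0.20 > 0 so the relationship is positive.
|r| = 0.20, which falls in the weak range.

weak positive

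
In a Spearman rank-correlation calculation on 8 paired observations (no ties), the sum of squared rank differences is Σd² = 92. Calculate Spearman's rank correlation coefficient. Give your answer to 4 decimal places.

-0.0952

ρ = 1 − 6Σd² / [n(n²−1)] = 1 − 6×92 / (8×63)
  = 1 − 552/504 = 1 − 1.09524 ≈ -0.0952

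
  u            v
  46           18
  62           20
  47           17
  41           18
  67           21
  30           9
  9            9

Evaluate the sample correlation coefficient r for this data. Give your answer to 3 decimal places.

n = 7, Σu = 302, Σv = 112, Σu² = 15320, Σv² = 1940, Σuv = 5363
nΣuv − ΣuΣv = 37541 − 33824 = 3717
nΣu² − (Σu)² = 107240 − 91204 = 16036; nΣv² − (Σv)² = 13580 − 12544 = 1036
r = 3717 / √(16036 × 1036) = 3717 / 4075.9411 ≈ 0.912

0.912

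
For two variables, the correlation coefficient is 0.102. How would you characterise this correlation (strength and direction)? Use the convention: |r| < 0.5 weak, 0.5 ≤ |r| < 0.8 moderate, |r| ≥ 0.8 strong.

weak positive

r = 0.102 > 0 so the relationship is positive.
|r| = 0.102, which falls in the weak range.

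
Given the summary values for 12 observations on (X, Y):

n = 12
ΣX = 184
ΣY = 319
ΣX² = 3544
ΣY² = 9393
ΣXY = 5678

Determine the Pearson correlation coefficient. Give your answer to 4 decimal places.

r = (nΣXY − ΣXΣY) / √[(nΣX² − (ΣX)²)(nΣY² − (ΣY)²)]
Numerator: 12×5678 − 184×319 = 9440
Denominator: √[(42528 − 33856)(112716 − 101761)] = √[8672 × 10955] = 9746.8846
r = 9440 / 9746.8846 ≈ 0.9685

0.9685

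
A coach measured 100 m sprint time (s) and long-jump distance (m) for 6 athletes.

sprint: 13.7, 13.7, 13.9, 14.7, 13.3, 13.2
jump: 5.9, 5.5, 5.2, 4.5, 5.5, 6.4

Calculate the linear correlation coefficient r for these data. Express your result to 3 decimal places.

n = 6, Σx = 82.5, Σy = 33, Σx² = 1135.81, Σy² = 183.56, Σxy = 452.24
nΣxy − ΣxΣy = 2713.44 − 2722.5 = -9.06
nΣx² − (Σx)² = 6814.86 − 6806.25 = 8.61; nΣy² − (Σy)² = 1101.36 − 1089 = 12.36
r = -9.06 / √(8.61 × 12.36) = -9.06 / 10.3160 ≈ -0.878

-0.878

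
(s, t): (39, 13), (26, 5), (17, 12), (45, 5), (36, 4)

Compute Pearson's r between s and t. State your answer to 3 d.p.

-0.320

n = 5, Σs = 163, Σt = 39, Σs² = 5807, Σt² = 379, Σst = 1210
nΣst − ΣsΣt = 6050 − 6357 = -307
nΣs² − (Σs)² = 29035 − 26569 = 2466; nΣt² − (Σt)² = 1895 − 1521 = 374
r = -307 / √(2466 × 374) = -307 / 960.3562 ≈ -0.320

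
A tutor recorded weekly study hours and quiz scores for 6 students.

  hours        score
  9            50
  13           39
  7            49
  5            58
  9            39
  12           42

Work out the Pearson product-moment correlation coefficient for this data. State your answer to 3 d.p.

n = 6, Σx = 55, Σy = 277, Σx² = 549, Σy² = 13071, Σxy = 2445
nΣxy − ΣxΣy = 14670 − 15235 = -565
nΣx² − (Σx)² = 3294 − 3025 = 269; nΣy² − (Σy)² = 78426 − 76729 = 1697
r = -565 / √(269 × 1697) = -565 / 675.6427 ≈ -0.836

-0.836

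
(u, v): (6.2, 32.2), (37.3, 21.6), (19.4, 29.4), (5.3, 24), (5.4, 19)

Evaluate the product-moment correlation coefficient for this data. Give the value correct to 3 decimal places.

n = 5, Σu = 73.6, Σv = 126.2, Σu² = 1863.34, Σv² = 3304.76, Σuv = 1805.48
nΣuv − ΣuΣv = 9027.4 − 9288.32 = -260.92
nΣu² − (Σu)² = 9316.7 − 5416.96 = 3899.74; nΣv² − (Σv)² = 16523.8 − 15926.44 = 597.36
r = -260.92 / √(3899.74 × 597.36) = -260.92 / 1526.2859 ≈ -0.171

-0.171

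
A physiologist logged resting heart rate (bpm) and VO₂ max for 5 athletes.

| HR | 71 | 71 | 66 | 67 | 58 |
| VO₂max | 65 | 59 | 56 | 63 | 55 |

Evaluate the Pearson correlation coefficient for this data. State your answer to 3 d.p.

n = 5, Σx = 333, Σy = 298, Σx² = 22291, Σy² = 17836, Σxy = 19911
nΣxy − ΣxΣy = 99555 − 99234 = 321
nΣx² − (Σx)² = 111455 − 110889 = 566; nΣy² − (Σy)² = 89180 − 88804 = 376
r = 321 / √(566 × 376) = 321 / 461.3198 ≈ 0.696

0.696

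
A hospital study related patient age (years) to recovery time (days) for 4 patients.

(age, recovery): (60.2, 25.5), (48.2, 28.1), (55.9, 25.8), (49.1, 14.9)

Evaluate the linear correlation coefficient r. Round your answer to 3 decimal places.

0.321

n = 4, Σx = 213.4, Σy = 94.3, Σx² = 11482.9, Σy² = 2327.51, Σxy = 5063.33
nΣxy − ΣxΣy = 20253.32 − 20123.62 = 129.7
nΣx² − (Σx)² = 45931.6 − 45539.56 = 392.04; nΣy² − (Σy)² = 9310.04 − 8892.49 = 417.55
r = 129.7 / √(392.04 × 417.55) = 129.7 / 404.5940 ≈ 0.321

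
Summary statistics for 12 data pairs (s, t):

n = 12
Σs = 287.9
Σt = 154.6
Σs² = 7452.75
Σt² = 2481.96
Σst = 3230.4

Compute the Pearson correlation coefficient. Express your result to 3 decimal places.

-0.926

r = (nΣst − ΣsΣt) / √[(nΣs² − (Σs)²)(nΣt² − (Σt)²)]
Numerator: 12×3230.4 − 287.9×154.6 = -5744.54
Denominator: √[(89433 − 82886.41)(29783.52 − 23901.16)] = √[6546.59 × 5882.36] = 6205.5942
r = -5744.54 / 6205.5942 ≈ -0.926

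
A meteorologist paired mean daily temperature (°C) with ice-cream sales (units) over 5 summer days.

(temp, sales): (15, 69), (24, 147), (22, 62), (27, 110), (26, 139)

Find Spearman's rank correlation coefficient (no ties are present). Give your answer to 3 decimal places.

0.500

Rank temp: 1, 3, 2, 5, 4
Rank sales: 2, 5, 1, 3, 4
d = rank(temp) − rank(sales): -1, -2, 1, 2, 0; Σd² = 10
ρ = 1 − 6Σd² / [n(n²−1)] = 1 − 6×10 / (5×24) = 1 − 60/120 ≈ 0.500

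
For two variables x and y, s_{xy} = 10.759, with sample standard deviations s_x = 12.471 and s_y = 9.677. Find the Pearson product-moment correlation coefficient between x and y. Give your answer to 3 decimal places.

r = Cov(x,y) / (s_x · s_y) = 10.759 / (12.471 × 9.677)
  = 10.759 / 120.6819 ≈ 0.089

0.089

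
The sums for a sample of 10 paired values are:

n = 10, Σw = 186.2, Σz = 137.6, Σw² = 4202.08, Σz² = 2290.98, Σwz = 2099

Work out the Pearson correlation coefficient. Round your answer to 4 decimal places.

r = (nΣwz − ΣwΣz) / √[(nΣw² − (Σw)²)(nΣz² − (Σz)²)]
Numerator: 10×2099 − 186.2×137.6 = -4631.12
Denominator: √[(42020.8 − 34670.44)(22909.8 − 18933.76)] = √[7350.36 × 3976.04] = 5406.0453
r = -4631.12 / 5406.0453 ≈ -0.8567

-0.8567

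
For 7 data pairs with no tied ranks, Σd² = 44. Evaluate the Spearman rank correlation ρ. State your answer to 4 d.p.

ρ = 1 − 6Σd² / [n(n²−1)] = 1 − 6×44 / (7×48)
  = 1 − 264/336 = 1 − 0.78571 ≈ 0.2143

0.2143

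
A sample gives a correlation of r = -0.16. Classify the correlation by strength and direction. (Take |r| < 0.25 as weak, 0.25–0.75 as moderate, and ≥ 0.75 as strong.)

weak negative

r = -0.16 < 0 so the relationship is negative.
|r| = 0.16, which falls in the weak range.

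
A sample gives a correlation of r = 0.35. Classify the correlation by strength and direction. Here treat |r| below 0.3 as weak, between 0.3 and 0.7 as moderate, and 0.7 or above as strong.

moderate positive

r = 0.35 > 0 so the relationship is positive.
|r| = 0.35, which falls in the moderate range.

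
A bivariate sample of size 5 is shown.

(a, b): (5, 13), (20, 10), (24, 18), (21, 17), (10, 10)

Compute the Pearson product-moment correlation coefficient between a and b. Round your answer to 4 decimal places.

n = 5, Σa = 80, Σb = 68, Σa² = 1542, Σb² = 982, Σab = 1154
nΣab − ΣaΣb = 5770 − 5440 = 330
nΣa² − (Σa)² = 7710 − 6400 = 1310; nΣb² − (Σb)² = 4910 − 4624 = 286
r = 330 / √(1310 × 286) = 330 / 612.0948 ≈ 0.5391

0.5391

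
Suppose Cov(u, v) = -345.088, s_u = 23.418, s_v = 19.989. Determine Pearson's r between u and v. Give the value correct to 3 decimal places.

r = Cov(u,v) / (s_u · s_v) = -345.088 / (23.418 × 19.989)
  = -345.088 / 468.1024 ≈ -0.737

-0.737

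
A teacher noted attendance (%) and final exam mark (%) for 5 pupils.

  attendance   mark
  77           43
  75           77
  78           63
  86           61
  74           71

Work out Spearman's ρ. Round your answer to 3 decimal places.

-0.600

Rank attendance: 3, 2, 4, 5, 1
Rank mark: 1, 5, 3, 2, 4
d = rank(attendance) − rank(mark): 2, -3, 1, 3, -3; Σd² = 32
ρ = 1 − 6Σd² / [n(n²−1)] = 1 − 6×32 / (5×24) = 1 − 192/120 ≈ -0.600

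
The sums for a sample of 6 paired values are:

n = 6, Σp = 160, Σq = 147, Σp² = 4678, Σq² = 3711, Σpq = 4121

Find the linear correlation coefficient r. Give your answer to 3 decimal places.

r = (nΣpq − ΣpΣq) / √[(nΣp² − (Σp)²)(nΣq² − (Σq)²)]
Numerator: 6×4121 − 160×147 = 1206
Denominator: √[(28068 − 25600)(22266 − 21609)] = √[2468 × 657] = 1273.3719
r = 1206 / 1273.3719 ≈ 0.947

0.947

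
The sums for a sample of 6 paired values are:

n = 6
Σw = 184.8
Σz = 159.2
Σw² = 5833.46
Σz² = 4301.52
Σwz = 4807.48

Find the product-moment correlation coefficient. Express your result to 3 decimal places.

r = (nΣwz − ΣwΣz) / √[(nΣw² − (Σw)²)(nΣz² − (Σz)²)]
Numerator: 6×4807.48 − 184.8×159.2 = -575.28
Denominator: √[(35000.76 − 34151.04)(25809.12 − 25344.64)] = √[849.72 × 464.48] = 628.2340
r = -575.28 / 628.2340 ≈ -0.916

-0.916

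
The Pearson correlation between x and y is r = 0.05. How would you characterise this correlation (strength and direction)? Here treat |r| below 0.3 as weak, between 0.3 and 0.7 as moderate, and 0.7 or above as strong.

weak positive

r = 0.05 > 0 so the relationship is positive.
|r| = 0.05, which falls in the weak range.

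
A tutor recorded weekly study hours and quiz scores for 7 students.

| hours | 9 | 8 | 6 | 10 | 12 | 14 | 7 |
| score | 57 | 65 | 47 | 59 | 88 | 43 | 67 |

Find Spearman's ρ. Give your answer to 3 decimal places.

-0.071

Rank hours: 4, 3, 1, 5, 6, 7, 2
Rank score: 3, 5, 2, 4, 7, 1, 6
d = rank(hours) − rank(score): 1, -2, -1, 1, -1, 6, -4; Σd² = 60
ρ = 1 − 6Σd² / [n(n²−1)] = 1 − 6×60 / (7×48) = 1 − 360/336 ≈ -0.071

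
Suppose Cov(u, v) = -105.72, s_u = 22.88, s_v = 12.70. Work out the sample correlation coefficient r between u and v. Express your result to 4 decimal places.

-0.3638

r = Cov(u,v) / (s_u · s_v) = -105.72 / (22.88 × 12.70)
  = -105.72 / 290.5760 ≈ -0.3638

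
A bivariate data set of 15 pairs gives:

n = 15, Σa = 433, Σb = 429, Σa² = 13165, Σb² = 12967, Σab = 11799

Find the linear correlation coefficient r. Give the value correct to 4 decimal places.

r = (nΣab − ΣaΣb) / √[(nΣa² − (Σa)²)(nΣb² − (Σb)²)]
Numerator: 15×11799 − 433×429 = -8772
Denominator: √[(197475 − 187489)(194505 − 184041)] = √[9986 × 10464] = 10222.2064
r = -8772 / 10222.2064 ≈ -0.8581

-0.8581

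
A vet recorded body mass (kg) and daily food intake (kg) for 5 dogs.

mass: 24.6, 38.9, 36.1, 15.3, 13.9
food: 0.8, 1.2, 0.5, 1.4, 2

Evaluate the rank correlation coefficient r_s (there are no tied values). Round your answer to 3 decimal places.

-0.700

Rank mass: 3, 5, 4, 2, 1
Rank food: 2, 3, 1, 4, 5
d = rank(mass) − rank(food): 1, 2, 3, -2, -4; Σd² = 34
ρ = 1 − 6Σd² / [n(n²−1)] = 1 − 6×34 / (5×24) = 1 − 204/120 ≈ -0.700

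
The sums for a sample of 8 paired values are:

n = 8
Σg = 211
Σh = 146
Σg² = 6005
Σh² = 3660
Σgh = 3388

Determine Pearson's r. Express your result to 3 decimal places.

r = (nΣgh − ΣgΣh) / √[(nΣg² − (Σg)²)(nΣh² − (Σh)²)]
Numerator: 8×3388 − 211×146 = -3702
Denominator: √[(48040 − 44521)(29280 − 21316)] = √[3519 × 7964] = 5293.8942
r = -3702 / 5293.8942 ≈ -0.699

-0.699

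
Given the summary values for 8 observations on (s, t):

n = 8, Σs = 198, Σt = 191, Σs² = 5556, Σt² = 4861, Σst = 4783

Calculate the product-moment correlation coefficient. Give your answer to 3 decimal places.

0.126

r = (nΣst − ΣsΣt) / √[(nΣs² − (Σs)²)(nΣt² − (Σt)²)]
Numerator: 8×4783 − 198×191 = 446
Denominator: √[(44448 − 39204)(38888 − 36481)] = √[5244 × 2407] = 3552.7888
r = 446 / 3552.7888 ≈ 0.126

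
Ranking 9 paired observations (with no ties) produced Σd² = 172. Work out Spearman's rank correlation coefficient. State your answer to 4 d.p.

ρ = 1 − 6Σd² / [n(n²−1)] = 1 − 6×172 / (9×80)
  = 1 − 1032/720 = 1 − 1.43333 ≈ -0.4333

-0.4333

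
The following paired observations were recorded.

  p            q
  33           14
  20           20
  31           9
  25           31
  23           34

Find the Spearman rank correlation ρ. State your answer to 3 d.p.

Rank p: 5, 1, 4, 3, 2
Rank q: 2, 3, 1, 4, 5
d = rank(p) − rank(q): 3, -2, 3, -1, -3; Σd² = 32
ρ = 1 − 6Σd² / [n(n²−1)] = 1 − 6×32 / (5×24) = 1 − 192/120 ≈ -0.600

-0.600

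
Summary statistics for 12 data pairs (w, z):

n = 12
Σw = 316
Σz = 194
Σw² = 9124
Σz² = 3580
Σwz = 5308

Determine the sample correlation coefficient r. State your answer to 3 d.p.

0.334

r = (nΣwz − ΣwΣz) / √[(nΣw² − (Σw)²)(nΣz² − (Σz)²)]
Numerator: 12×5308 − 316×194 = 2392
Denominator: √[(109488 − 99856)(42960 − 37636)] = √[9632 × 5324] = 7161.0591
r = 2392 / 7161.0591 ≈ 0.334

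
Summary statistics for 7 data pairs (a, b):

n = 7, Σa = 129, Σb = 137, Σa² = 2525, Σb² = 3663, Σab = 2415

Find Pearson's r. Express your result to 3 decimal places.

-0.288

r = (nΣab − ΣaΣb) / √[(nΣa² − (Σa)²)(nΣb² − (Σb)²)]
Numerator: 7×2415 − 129×137 = -768
Denominator: √[(17675 − 16641)(25641 − 18769)] = √[1034 × 6872] = 2665.6421
r = -768 / 2665.6421 ≈ -0.288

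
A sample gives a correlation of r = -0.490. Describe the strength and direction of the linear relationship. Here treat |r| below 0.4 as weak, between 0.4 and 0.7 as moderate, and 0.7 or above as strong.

moderate negative

r = -0.490 < 0 so the relationship is negative.
|r| = 0.490, which falls in the moderate range.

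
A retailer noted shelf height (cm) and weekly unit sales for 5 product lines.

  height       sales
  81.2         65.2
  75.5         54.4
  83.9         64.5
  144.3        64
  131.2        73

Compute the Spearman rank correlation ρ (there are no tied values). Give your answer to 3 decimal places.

0.300

Rank height: 2, 1, 3, 5, 4
Rank sales: 4, 1, 3, 2, 5
d = rank(height) − rank(sales): -2, 0, 0, 3, -1; Σd² = 14
ρ = 1 − 6Σd² / [n(n²−1)] = 1 − 6×14 / (5×24) = 1 − 84/120 ≈ 0.300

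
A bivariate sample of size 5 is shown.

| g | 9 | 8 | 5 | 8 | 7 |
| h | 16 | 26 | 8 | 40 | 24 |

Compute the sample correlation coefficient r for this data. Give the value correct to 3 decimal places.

n = 5, Σg = 37, Σh = 114, Σg² = 283, Σh² = 3172, Σgh = 880
nΣgh − ΣgΣh = 4400 − 4218 = 182
nΣg² − (Σg)² = 1415 − 1369 = 46; nΣh² − (Σh)² = 15860 − 12996 = 2864
r = 182 / √(46 × 2864) = 182 / 362.9656 ≈ 0.501

0.501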